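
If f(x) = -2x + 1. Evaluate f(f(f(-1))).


f(-1) = 3
f(3) = -5
f(-5) = 11

11


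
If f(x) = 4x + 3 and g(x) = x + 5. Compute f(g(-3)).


g(-3) = 2
f(2) = 11

11


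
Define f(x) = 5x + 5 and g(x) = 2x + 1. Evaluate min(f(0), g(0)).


f(0) = 5
g(0) = 1
min = 1

1


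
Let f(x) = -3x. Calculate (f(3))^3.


f(3) = -9
(-9)^3 = -729

-729


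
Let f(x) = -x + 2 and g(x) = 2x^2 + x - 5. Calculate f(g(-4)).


g(-4) = 23
f(23) = -21

-21


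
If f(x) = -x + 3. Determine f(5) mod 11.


f(5) = -2
-2 mod 11 = 9

9


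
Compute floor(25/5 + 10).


25/5 = 5
5 + 10 = 15
floor(15) = 15

15


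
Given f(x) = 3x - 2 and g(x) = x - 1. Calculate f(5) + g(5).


f(5) = 13
g(5) = 4
Sum = 17

17


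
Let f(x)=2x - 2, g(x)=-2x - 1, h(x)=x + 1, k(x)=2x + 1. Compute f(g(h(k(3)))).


k(3) = 7
h(7) = 8
g(8) = -17
f(-17) = -36

-36


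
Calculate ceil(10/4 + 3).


10/4 = 2.5
2.5 + 3 = 5.5
ceil(5.5) = 6

6


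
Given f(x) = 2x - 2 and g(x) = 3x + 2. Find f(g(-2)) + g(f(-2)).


f(g(-2)) = -10
g(f(-2)) = -16
Sum = -26

-26


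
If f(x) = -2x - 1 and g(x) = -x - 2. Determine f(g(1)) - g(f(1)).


f(g(1)) = 5
g(f(1)) = 1
Difference = 4

4


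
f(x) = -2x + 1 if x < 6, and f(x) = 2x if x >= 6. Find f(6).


6 satisfies x >= 6
f(6) = 12

12


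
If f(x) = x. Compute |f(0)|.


0


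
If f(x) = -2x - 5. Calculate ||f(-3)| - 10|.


f(-3) = 1
|1| = 1
|1 - 10| = 9

9


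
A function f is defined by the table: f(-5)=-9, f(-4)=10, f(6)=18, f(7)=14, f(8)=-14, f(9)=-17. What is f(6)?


Reading from the table at x = 6

18


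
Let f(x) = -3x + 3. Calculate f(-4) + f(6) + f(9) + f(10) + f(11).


f(-4) = 15
f(6) = -15
f(9) = -24
f(10) = -27
f(11) = -30
Sum = -81

-81


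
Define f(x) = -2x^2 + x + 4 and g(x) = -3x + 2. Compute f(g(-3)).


g(-3) = 11
f(11) = (-2)*(11)^2 + 1*(11) + 4 = -227

-227


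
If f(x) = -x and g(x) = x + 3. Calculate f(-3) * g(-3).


f(-3) = 3
g(-3) = 0
Product = 0

0


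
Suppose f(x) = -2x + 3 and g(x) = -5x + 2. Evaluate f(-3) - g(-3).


-8


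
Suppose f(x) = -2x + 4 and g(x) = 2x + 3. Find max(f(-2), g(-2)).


f(-2) = 8
g(-2) = -1
max = 8

8


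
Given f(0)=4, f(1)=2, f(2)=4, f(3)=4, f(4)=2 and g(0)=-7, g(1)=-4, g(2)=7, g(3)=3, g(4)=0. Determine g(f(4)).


7


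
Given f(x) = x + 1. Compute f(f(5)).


f(5) = 6
f(6) = 7

7


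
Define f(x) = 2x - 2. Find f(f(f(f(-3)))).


f(-3) = -8
f(-8) = -18
f(-18) = -38
f(-38) = -78

-78


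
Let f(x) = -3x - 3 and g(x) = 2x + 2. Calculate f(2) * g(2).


f(2) = -9
g(2) = 6
Product = -54

-54


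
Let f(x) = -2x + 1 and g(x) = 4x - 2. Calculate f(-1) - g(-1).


9


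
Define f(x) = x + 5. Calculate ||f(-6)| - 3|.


2


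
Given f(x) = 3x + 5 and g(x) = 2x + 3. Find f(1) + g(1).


f(1) = 8
g(1) = 5
Sum = 13

13


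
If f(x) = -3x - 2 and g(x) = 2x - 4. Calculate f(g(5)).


g(5) = 6
f(6) = -20

-20


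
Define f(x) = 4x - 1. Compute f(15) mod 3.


f(15) = 59
59 mod 3 = 2

2


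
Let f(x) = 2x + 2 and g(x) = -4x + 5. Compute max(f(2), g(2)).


f(2) = 6
g(2) = -3
max = 6

6


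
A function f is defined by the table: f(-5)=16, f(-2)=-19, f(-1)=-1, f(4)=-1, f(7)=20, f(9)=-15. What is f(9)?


Reading from the table at x = 9

-15


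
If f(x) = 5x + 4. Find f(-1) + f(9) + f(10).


102


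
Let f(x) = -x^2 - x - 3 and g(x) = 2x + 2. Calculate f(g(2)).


-45


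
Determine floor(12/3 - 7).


-3


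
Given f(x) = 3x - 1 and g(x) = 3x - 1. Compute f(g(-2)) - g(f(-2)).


f(g(-2)) = -22
g(f(-2)) = -22
Difference = 0

0


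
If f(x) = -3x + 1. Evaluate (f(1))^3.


f(1) = -2
(-2)^3 = -8

-8


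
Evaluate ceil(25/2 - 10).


25/2 = 12.5
12.5 - 10 = 2.5
ceil(2.5) = 3

3


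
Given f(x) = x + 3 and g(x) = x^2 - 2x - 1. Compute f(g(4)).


g(4) = 7
f(7) = 10

10


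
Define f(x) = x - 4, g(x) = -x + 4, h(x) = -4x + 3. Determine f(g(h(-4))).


-19


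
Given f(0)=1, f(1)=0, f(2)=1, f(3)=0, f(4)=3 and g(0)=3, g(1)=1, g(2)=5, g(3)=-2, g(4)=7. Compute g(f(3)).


f(3) = 0
g(0) = 3

3


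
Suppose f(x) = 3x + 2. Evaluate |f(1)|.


f(1) = 5
|5| = 5

5


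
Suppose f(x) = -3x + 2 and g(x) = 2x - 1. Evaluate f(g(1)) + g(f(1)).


f(g(1)) = -1
g(f(1)) = -3
Sum = -4

-4


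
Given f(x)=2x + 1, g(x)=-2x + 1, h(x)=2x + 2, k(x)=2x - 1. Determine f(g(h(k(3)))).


k(3) = 5
h(5) = 12
g(12) = -23
f(-23) = -45

-45


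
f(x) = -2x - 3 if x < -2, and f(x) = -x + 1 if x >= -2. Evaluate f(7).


7 satisfies x >= -2
f(7) = -6

-6


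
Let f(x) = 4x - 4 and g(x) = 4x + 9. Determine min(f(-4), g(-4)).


f(-4) = -20
g(-4) = -7
min = -20

-20


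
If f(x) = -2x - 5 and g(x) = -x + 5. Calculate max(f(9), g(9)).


f(9) = -23
g(9) = -4
max = -4

-4


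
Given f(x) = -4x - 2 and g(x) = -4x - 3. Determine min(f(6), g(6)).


f(6) = -26
g(6) = -27
min = -27

-27


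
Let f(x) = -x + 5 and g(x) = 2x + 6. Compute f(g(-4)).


g(-4) = -2
f(-2) = 7

7


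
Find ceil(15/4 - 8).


15/4 = 3.75
3.75 - 8 = -4.25
ceil(-4.25) = -4

-4


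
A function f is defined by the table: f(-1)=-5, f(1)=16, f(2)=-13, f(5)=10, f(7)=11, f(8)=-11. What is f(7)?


Reading from the table at x = 7

11


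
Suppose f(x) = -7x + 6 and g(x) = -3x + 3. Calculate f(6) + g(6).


-51


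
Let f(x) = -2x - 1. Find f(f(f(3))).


f(3) = -7
f(-7) = 13
f(13) = -27

-27


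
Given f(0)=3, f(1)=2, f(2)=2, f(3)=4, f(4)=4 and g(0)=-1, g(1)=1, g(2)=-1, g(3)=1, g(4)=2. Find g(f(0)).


f(0) = 3
g(3) = 1

1


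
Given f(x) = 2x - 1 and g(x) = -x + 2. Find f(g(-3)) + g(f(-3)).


f(g(-3)) = 9
g(f(-3)) = 9
Sum = 18

18


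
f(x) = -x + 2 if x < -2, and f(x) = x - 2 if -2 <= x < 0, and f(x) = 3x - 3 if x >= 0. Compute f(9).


9 satisfies x >= 0
f(9) = 24

24


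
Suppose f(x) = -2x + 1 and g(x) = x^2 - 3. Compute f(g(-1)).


g(-1) = -2
f(-2) = 5

5


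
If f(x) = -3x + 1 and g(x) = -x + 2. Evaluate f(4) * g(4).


22


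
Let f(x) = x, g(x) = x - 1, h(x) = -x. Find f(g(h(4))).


h(4) = -4
g(-4) = -5
f(-5) = -5

-5


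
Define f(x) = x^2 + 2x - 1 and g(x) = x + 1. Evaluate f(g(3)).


23


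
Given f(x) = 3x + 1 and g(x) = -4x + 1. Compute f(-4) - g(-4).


f(-4) = -11
g(-4) = 17
Difference = -28

-28


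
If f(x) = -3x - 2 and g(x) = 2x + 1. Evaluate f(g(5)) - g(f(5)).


f(g(5)) = -35
g(f(5)) = -33
Difference = -2

-2


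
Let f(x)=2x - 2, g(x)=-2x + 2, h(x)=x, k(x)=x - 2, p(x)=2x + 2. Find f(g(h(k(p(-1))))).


10


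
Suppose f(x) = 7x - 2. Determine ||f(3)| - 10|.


9


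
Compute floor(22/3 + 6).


22/3 = 7.3333
7.3333 + 6 = 13.3333
floor(13.3333) = 13

13


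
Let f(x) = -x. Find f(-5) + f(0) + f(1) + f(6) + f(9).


f(-5) = 5
f(0) = 0
f(1) = -1
f(6) = -6
f(9) = -9
Sum = -11

-11


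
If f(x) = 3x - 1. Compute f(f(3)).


f(3) = 8
f(8) = 23

23


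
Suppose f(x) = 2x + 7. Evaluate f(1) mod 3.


f(1) = 9
9 mod 3 = 0

0


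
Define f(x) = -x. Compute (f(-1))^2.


1


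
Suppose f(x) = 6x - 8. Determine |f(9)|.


f(9) = 46
|46| = 46

46


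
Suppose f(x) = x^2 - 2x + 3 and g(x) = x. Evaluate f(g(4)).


g(4) = 4
f(4) = 1*(4)^2 - 2*(4) + 3 = 11

11


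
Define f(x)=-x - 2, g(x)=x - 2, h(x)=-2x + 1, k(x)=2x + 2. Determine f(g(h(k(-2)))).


-5


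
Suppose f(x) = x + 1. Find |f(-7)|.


f(-7) = -6
|-6| = 6

6


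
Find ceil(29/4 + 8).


29/4 = 7.25
7.25 + 8 = 15.25
ceil(15.25) = 16

16


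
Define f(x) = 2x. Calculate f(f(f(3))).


f(3) = 6
f(6) = 12
f(12) = 24

24


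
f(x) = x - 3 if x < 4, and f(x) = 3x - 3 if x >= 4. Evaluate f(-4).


-4 satisfies x < 4
f(-4) = -7

-7


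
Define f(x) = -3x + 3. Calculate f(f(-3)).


f(-3) = 12
f(12) = -33

-33


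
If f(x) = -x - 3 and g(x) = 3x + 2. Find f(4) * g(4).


-98


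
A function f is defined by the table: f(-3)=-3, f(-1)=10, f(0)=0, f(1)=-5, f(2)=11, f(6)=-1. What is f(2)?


11


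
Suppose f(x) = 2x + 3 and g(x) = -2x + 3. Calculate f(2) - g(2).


f(2) = 7
g(2) = -1
Difference = 8

8


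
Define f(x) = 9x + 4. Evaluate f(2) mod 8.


f(2) = 22
22 mod 8 = 6

6


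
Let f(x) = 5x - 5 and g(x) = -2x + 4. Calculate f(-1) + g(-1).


-4


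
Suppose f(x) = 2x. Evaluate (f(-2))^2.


f(-2) = -4
(-4)^2 = 16

16


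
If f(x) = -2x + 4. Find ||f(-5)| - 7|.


f(-5) = 14
|14| = 14
|14 - 7| = 7

7


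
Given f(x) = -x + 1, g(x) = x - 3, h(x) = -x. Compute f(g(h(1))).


5


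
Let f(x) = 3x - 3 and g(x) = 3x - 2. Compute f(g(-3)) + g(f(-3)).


f(g(-3)) = -36
g(f(-3)) = -38
Sum = -74

-74


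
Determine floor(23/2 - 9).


23/2 = 11.5
11.5 - 9 = 2.5
floor(2.5) = 2

2


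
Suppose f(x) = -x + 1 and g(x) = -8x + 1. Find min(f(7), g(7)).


-55


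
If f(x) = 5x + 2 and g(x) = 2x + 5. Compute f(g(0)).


g(0) = 5
f(5) = 27

27


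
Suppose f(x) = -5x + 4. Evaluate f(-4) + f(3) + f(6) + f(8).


f(-4) = 24
f(3) = -11
f(6) = -26
f(8) = -36
Sum = -49

-49


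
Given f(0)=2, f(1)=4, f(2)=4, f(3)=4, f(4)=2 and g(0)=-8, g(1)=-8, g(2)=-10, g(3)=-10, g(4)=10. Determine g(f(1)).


10


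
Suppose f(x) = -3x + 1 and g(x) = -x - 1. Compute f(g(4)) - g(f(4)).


f(g(4)) = 16
g(f(4)) = 10
Difference = 6

6


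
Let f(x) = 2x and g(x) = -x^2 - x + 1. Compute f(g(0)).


g(0) = 1
f(1) = 2

2


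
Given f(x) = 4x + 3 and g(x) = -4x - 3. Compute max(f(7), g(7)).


f(7) = 31
g(7) = -31
max = 31

31


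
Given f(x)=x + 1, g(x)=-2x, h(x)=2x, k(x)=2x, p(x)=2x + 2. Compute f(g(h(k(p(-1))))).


p(-1) = 0
k(0) = 0
h(0) = 0
g(0) = 0
f(0) = 1

1


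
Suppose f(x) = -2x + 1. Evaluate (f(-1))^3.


f(-1) = 3
(3)^3 = 27

27


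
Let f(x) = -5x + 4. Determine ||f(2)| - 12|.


f(2) = -6
|-6| = 6
|6 - 12| = 6

6


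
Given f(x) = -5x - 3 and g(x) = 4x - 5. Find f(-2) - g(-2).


20


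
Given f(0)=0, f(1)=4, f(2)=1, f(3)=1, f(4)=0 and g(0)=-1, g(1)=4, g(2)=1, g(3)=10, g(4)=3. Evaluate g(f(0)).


-1


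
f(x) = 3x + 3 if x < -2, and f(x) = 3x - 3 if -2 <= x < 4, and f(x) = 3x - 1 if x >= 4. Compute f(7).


7 satisfies x >= 4
f(7) = 20

20


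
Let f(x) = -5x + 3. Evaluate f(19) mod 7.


f(19) = -92
-92 mod 7 = 6

6


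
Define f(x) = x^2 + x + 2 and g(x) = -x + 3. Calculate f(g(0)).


g(0) = 3
f(3) = 1*(3)^2 + 1*(3) + 2 = 14

14


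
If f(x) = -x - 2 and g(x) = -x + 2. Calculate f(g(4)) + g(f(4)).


f(g(4)) = 0
g(f(4)) = 8
Sum = 8

8


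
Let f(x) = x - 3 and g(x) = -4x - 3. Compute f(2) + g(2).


f(2) = -1
g(2) = -11
Sum = -12

-12


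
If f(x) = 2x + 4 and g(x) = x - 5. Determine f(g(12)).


g(12) = 7
f(7) = 18

18


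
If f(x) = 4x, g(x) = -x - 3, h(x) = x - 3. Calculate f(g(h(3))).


h(3) = 0
g(0) = -3
f(-3) = -12

-12


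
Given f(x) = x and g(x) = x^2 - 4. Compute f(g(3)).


5


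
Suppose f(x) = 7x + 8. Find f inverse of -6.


Solve 7x + 8 = -6
x = (-6 - 8) / 7 = -2

-2


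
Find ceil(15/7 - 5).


15/7 = 2.1429
2.1429 - 5 = -2.8571
ceil(-2.8571) = -2

-2


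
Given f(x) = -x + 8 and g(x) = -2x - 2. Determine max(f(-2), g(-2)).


f(-2) = 10
g(-2) = 2
max = 10

10


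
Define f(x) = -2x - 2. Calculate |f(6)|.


14


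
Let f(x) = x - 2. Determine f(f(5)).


1


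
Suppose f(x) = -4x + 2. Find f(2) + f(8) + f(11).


-78


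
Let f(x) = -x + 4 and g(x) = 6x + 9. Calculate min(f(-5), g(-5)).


-21


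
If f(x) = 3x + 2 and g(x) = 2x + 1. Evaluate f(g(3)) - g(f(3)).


f(g(3)) = 23
g(f(3)) = 23
Difference = 0

0


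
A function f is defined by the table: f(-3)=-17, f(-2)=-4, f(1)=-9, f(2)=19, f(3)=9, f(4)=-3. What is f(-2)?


Reading from the table at x = -2

-4


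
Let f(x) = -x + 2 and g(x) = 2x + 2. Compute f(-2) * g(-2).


f(-2) = 4
g(-2) = -2
Product = -8

-8


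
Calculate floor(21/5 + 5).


21/5 = 4.2
4.2 + 5 = 9.2
floor(9.2) = 9

9


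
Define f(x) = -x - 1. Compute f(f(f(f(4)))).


f(4) = -5
f(-5) = 4
f(4) = -5
f(-5) = 4

4


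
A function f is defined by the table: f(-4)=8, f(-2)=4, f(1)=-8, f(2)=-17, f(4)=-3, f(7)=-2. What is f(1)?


-8


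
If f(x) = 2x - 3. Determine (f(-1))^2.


25


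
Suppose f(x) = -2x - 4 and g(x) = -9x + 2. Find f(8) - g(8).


f(8) = -20
g(8) = -70
Difference = 50

50


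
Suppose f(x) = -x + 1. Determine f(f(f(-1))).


2


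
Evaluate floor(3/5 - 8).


3/5 = 0.6
0.6 - 8 = -7.4
floor(-7.4) = -8

-8


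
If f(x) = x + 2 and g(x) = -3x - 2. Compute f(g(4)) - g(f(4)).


f(g(4)) = -12
g(f(4)) = -20
Difference = 8

8


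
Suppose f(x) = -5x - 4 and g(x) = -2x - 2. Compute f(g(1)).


g(1) = -4
f(-4) = 16

16


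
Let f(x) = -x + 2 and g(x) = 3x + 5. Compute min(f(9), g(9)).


f(9) = -7
g(9) = 32
min = -7

-7


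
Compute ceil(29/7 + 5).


29/7 = 4.1429
4.1429 + 5 = 9.1429
ceil(9.1429) = 10

10


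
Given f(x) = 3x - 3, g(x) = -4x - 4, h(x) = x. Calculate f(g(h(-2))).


9


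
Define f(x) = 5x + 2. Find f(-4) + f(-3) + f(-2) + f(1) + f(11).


f(-4) = -18
f(-3) = -13
f(-2) = -8
f(1) = 7
f(11) = 57
Sum = 25

25


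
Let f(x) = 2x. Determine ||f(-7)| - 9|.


f(-7) = -14
|-14| = 14
|14 - 9| = 5

5


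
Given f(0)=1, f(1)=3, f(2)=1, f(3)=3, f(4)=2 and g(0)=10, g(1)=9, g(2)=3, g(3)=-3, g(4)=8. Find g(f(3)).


f(3) = 3
g(3) = -3

-3


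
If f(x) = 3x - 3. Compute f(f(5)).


f(5) = 12
f(12) = 33

33


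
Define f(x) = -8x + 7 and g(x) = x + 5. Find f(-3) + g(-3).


33


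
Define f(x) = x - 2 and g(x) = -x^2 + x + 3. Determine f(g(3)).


-5


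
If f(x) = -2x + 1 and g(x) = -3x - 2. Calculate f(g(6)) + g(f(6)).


f(g(6)) = 41
g(f(6)) = 31
Sum = 72

72


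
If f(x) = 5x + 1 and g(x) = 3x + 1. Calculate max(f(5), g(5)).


f(5) = 26
g(5) = 16
max = 26

26


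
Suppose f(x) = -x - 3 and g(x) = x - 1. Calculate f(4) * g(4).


f(4) = -7
g(4) = 3
Product = -21

-21


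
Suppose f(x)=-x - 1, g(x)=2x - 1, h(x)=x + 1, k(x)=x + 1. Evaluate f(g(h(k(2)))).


k(2) = 3
h(3) = 4
g(4) = 7
f(7) = -8

-8


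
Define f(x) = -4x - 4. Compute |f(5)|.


f(5) = -24
|-24| = 24

24


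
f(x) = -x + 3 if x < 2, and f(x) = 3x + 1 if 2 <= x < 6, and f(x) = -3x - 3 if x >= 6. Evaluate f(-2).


-2 satisfies x < 2
f(-2) = 5

5


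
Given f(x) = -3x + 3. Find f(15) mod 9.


f(15) = -42
-42 mod 9 = 3

3


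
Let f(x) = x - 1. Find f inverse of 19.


20


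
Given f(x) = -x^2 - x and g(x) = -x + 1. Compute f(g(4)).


-6


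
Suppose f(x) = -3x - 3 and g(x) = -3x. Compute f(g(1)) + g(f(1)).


f(g(1)) = 6
g(f(1)) = 18
Sum = 24

24


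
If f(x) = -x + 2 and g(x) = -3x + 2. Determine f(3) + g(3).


f(3) = -1
g(3) = -7
Sum = -8

-8


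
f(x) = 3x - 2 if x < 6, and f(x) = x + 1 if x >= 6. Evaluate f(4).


10


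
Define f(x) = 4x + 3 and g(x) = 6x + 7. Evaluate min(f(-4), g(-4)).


f(-4) = -13
g(-4) = -17
min = -17

-17


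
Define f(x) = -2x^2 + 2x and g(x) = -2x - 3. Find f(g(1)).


g(1) = -5
f(-5) = (-2)*(-5)^2 + 2*(-5) = -60

-60


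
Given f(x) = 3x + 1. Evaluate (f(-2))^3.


-125


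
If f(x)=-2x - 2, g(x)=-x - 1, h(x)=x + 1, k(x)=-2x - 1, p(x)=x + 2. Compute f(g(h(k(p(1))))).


p(1) = 3
k(3) = -7
h(-7) = -6
g(-6) = 5
f(5) = -12

-12


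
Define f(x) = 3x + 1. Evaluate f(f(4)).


f(4) = 13
f(13) = 40

40


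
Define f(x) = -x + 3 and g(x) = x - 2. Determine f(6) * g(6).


f(6) = -3
g(6) = 4
Product = -12

-12


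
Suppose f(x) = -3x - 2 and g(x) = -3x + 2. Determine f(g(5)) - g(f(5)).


-16


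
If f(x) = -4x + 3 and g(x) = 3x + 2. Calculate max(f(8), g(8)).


f(8) = -29
g(8) = 26
max = 26

26


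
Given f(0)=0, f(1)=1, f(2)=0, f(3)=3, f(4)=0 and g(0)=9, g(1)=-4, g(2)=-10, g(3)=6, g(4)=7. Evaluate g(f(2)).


9


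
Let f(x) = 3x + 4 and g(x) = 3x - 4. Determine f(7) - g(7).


f(7) = 25
g(7) = 17
Difference = 8

8


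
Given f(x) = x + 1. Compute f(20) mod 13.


f(20) = 21
21 mod 13 = 8

8


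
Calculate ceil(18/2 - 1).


18/2 = 9
9 - 1 = 8
ceil(8) = 8

8


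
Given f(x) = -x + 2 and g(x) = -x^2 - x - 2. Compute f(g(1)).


g(1) = -4
f(-4) = 6

6


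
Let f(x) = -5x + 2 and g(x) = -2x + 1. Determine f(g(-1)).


-13


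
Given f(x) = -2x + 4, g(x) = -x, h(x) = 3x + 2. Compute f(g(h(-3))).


-10


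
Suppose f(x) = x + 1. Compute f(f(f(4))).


7


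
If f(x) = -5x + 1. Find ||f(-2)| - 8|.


f(-2) = 11
|11| = 11
|11 - 8| = 3

3


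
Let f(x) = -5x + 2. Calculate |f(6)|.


f(6) = -28
|-28| = 28

28


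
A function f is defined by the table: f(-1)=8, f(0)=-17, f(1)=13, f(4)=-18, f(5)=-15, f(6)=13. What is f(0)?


Reading from the table at x = 0

-17


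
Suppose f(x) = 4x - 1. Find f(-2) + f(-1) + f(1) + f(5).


f(-2) = -9
f(-1) = -5
f(1) = 3
f(5) = 19
Sum = 8

8


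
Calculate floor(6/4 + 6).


6/4 = 1.5
1.5 + 6 = 7.5
floor(7.5) = 7

7


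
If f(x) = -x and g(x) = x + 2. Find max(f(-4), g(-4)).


4


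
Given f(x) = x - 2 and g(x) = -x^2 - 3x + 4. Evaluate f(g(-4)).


g(-4) = 0
f(0) = -2

-2


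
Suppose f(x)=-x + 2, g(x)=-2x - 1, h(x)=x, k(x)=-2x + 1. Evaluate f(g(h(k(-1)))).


k(-1) = 3
h(3) = 3
g(3) = -7
f(-7) = 9

9


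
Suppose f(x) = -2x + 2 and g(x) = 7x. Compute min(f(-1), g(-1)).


f(-1) = 4
g(-1) = -7
min = -7

-7


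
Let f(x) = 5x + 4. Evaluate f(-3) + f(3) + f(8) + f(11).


f(-3) = -11
f(3) = 19
f(8) = 44
f(11) = 59
Sum = 111

111


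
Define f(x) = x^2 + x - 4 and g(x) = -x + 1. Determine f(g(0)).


g(0) = 1
f(1) = 1*(1)^2 + 1*(1) - 4 = -2

-2


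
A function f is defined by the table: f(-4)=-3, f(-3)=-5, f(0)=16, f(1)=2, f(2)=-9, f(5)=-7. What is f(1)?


Reading from the table at x = 1

2


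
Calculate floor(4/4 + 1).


4/4 = 1
1 + 1 = 2
floor(2) = 2

2


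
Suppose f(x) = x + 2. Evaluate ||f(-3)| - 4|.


f(-3) = -1
|-1| = 1
|1 - 4| = 3

3


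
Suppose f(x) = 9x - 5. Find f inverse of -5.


Solve 9x - 5 = -5
x = (-5 + 5) / 9 = 0

0


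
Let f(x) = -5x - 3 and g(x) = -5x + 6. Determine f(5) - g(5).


f(5) = -28
g(5) = -19
Difference = -9

-9


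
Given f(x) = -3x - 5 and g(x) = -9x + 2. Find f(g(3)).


g(3) = -25
f(-25) = 70

70


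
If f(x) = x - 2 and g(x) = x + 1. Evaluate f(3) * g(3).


4


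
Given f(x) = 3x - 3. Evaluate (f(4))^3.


f(4) = 9
(9)^3 = 729

729


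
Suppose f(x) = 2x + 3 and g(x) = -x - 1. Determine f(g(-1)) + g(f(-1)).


f(g(-1)) = 3
g(f(-1)) = -2
Sum = 1

1


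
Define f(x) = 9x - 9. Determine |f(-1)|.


f(-1) = -18
|-18| = 18

18


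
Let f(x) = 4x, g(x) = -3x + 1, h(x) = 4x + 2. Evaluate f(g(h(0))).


h(0) = 2
g(2) = -5
f(-5) = -20

-20


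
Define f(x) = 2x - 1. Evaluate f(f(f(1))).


f(1) = 1
f(1) = 1
f(1) = 1

1


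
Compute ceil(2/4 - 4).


-3


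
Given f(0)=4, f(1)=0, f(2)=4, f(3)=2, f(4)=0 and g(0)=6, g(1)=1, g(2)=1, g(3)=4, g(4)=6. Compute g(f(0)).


6


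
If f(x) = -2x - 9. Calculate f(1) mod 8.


5


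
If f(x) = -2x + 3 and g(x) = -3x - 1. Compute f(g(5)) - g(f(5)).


f(g(5)) = 35
g(f(5)) = 20
Difference = 15

15


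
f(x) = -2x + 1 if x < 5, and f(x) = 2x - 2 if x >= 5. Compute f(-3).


-3 satisfies x < 5
f(-3) = 7

7


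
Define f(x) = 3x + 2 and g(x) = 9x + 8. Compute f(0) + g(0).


f(0) = 2
g(0) = 8
Sum = 10

10


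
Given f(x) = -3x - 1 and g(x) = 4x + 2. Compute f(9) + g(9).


f(9) = -28
g(9) = 38
Sum = 10

10


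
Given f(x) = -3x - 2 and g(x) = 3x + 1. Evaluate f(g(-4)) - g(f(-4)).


f(g(-4)) = 31
g(f(-4)) = 31
Difference = 0

0


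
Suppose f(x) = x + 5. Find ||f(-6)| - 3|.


f(-6) = -1
|-1| = 1
|1 - 3| = 2

2


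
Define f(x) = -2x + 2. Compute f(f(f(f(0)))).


f(0) = 2
f(2) = -2
f(-2) = 6
f(6) = -10

-10


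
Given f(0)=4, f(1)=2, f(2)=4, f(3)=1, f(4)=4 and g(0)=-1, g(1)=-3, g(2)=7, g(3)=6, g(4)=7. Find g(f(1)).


f(1) = 2
g(2) = 7

7


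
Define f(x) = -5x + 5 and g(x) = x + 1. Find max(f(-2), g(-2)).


f(-2) = 15
g(-2) = -1
max = 15

15


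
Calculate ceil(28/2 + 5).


28/2 = 14
14 + 5 = 19
ceil(19) = 19

19


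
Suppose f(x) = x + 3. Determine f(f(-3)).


f(-3) = 0
f(0) = 3

3


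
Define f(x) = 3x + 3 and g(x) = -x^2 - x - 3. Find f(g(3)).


g(3) = -15
f(-15) = -42

-42


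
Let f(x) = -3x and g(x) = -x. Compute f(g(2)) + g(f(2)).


f(g(2)) = 6
g(f(2)) = 6
Sum = 12

12


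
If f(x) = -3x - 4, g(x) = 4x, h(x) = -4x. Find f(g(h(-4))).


h(-4) = 16
g(16) = 64
f(64) = -196

-196


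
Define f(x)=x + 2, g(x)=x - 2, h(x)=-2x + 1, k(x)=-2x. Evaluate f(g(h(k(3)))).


k(3) = -6
h(-6) = 13
g(13) = 11
f(11) = 13

13


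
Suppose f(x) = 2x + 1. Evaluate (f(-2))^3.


f(-2) = -3
(-3)^3 = -27

-27


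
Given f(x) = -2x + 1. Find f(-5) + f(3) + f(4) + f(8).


f(-5) = 11
f(3) = -5
f(4) = -7
f(8) = -15
Sum = -16

-16


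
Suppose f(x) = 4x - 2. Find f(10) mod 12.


f(10) = 38
38 mod 12 = 2

2


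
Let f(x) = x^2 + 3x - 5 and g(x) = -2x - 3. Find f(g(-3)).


g(-3) = 3
f(3) = 1*(3)^2 + 3*(3) - 5 = 13

13


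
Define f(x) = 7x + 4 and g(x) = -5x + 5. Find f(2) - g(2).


f(2) = 18
g(2) = -5
Difference = 23

23


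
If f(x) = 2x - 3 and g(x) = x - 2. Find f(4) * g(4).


10


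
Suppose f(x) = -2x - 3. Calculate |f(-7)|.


f(-7) = 11
|11| = 11

11


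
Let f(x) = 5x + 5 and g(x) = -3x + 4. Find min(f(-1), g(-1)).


0


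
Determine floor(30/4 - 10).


30/4 = 7.5
7.5 - 10 = -2.5
floor(-2.5) = -3

-3


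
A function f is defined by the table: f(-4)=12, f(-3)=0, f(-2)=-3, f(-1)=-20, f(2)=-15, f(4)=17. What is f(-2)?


Reading from the table at x = -2

-3


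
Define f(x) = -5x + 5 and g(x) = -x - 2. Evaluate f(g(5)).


g(5) = -7
f(-7) = 40

40


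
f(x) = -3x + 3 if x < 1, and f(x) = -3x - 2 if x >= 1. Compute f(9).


-29


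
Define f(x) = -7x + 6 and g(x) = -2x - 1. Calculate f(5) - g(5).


f(5) = -29
g(5) = -11
Difference = -18

-18


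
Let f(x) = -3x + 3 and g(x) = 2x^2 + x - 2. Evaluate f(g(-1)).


6


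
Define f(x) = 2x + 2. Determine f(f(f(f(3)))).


f(3) = 8
f(8) = 18
f(18) = 38
f(38) = 78

78


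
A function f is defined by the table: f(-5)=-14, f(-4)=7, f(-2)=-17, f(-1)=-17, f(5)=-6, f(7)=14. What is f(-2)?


-17


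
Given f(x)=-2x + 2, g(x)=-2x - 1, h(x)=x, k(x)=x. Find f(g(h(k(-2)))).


k(-2) = -2
h(-2) = -2
g(-2) = 3
f(3) = -4

-4


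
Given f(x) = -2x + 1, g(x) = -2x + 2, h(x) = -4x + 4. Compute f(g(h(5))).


h(5) = -16
g(-16) = 34
f(34) = -67

-67


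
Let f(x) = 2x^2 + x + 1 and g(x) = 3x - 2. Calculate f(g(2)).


37


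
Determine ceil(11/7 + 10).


11/7 = 1.5714
1.5714 + 10 = 11.5714
ceil(11.5714) = 12

12


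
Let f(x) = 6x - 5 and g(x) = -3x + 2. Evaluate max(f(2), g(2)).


f(2) = 7
g(2) = -4
max = 7

7


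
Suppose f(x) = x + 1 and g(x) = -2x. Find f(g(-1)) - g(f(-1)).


f(g(-1)) = 3
g(f(-1)) = 0
Difference = 3

3


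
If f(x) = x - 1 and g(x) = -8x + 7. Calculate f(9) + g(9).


f(9) = 8
g(9) = -65
Sum = -57

-57


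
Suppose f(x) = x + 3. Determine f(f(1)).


f(1) = 4
f(4) = 7

7


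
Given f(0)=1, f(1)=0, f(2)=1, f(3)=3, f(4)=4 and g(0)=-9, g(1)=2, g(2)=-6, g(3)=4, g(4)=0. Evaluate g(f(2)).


f(2) = 1
g(1) = 2

2


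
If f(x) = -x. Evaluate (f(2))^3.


f(2) = -2
(-2)^3 = -8

-8


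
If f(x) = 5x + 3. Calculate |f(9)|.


f(9) = 48
|48| = 48

48


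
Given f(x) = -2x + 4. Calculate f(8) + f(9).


f(8) = -12
f(9) = -14
Sum = -26

-26


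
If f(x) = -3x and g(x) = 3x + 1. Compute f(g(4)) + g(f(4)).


f(g(4)) = -39
g(f(4)) = -35
Sum = -74

-74


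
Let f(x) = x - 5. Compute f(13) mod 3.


2


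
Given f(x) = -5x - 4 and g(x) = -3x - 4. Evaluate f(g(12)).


196


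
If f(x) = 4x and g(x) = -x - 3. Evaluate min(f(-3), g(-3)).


f(-3) = -12
g(-3) = 0
min = -12

-12


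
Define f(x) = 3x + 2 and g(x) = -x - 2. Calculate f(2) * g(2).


-32


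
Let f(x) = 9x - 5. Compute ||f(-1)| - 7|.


f(-1) = -14
|-14| = 14
|14 - 7| = 7

7


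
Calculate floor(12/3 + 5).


9


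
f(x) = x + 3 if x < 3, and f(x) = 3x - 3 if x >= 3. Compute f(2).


2 satisfies x < 3
f(2) = 5

5


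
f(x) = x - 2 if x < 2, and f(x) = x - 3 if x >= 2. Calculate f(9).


9 satisfies x >= 2
f(9) = 6

6


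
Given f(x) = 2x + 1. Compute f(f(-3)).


f(-3) = -5
f(-5) = -9

-9


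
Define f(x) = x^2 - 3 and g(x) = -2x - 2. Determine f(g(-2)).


g(-2) = 2
f(2) = 1*(2)^2 - 3 = 1

1


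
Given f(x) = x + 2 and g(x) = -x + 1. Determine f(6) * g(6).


f(6) = 8
g(6) = -5
Product = -40

-40


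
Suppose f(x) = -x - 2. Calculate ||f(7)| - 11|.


2


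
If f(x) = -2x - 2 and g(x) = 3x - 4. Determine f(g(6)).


g(6) = 14
f(14) = -30

-30


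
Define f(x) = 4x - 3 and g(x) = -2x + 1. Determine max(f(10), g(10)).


f(10) = 37
g(10) = -19
max = 37

37


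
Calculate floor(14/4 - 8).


14/4 = 3.5
3.5 - 8 = -4.5
floor(-4.5) = -5

-5


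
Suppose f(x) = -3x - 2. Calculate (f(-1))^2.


f(-1) = 1
(1)^2 = 1

1


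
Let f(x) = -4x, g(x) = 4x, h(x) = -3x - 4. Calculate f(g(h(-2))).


h(-2) = 2
g(2) = 8
f(8) = -32

-32


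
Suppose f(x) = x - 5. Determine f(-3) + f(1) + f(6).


-11


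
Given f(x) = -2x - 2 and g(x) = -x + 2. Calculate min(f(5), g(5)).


f(5) = -12
g(5) = -3
min = -12

-12


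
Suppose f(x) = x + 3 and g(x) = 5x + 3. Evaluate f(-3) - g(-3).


f(-3) = 0
g(-3) = -12
Difference = 12

12


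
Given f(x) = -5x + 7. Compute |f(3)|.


f(3) = -8
|-8| = 8

8


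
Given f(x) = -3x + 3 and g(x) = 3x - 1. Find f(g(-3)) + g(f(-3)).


f(g(-3)) = 33
g(f(-3)) = 35
Sum = 68

68


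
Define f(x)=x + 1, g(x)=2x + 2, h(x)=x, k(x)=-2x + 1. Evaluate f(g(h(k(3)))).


k(3) = -5
h(-5) = -5
g(-5) = -8
f(-8) = -7

-7


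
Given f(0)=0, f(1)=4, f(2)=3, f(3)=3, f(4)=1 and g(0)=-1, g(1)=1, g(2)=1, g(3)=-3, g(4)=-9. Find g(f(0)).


f(0) = 0
g(0) = -1

-1


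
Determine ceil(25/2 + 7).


20


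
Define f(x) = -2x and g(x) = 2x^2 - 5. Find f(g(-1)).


g(-1) = -3
f(-3) = 6

6


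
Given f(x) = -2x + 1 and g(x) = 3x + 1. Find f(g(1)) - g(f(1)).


f(g(1)) = -7
g(f(1)) = -2
Difference = -5

-5


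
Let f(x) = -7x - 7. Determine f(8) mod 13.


2


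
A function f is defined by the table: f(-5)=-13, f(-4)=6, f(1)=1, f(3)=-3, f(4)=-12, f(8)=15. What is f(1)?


Reading from the table at x = 1

1


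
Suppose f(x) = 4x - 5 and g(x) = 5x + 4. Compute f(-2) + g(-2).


f(-2) = -13
g(-2) = -6
Sum = -19

-19


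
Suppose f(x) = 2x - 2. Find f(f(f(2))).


f(2) = 2
f(2) = 2
f(2) = 2

2


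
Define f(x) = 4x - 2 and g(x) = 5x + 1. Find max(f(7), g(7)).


f(7) = 26
g(7) = 36
max = 36

36


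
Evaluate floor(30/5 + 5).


30/5 = 6
6 + 5 = 11
floor(11) = 11

11


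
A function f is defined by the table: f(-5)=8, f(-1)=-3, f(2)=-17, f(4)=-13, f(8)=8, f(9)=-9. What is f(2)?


-17


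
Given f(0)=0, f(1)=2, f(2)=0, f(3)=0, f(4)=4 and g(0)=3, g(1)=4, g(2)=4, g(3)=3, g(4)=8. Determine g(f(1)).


4


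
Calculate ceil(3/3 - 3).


3/3 = 1
1 - 3 = -2
ceil(-2) = -2

-2


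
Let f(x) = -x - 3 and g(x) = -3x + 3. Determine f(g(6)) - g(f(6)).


f(g(6)) = 12
g(f(6)) = 30
Difference = -18

-18


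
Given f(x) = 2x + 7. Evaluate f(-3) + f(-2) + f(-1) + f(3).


f(-3) = 1
f(-2) = 3
f(-1) = 5
f(3) = 13
Sum = 22

22


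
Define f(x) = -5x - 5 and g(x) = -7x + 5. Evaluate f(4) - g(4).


f(4) = -25
g(4) = -23
Difference = -2

-2


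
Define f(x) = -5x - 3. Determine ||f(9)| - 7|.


f(9) = -48
|-48| = 48
|48 - 7| = 41

41


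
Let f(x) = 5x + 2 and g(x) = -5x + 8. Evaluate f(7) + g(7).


f(7) = 37
g(7) = -27
Sum = 10

10


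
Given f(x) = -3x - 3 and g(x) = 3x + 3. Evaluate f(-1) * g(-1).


f(-1) = 0
g(-1) = 0
Product = 0

0


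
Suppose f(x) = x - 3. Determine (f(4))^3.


f(4) = 1
(1)^3 = 1

1


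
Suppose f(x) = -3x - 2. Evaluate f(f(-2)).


f(-2) = 4
f(4) = -14

-14


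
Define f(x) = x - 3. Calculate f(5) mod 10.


f(5) = 2
2 mod 10 = 2

2


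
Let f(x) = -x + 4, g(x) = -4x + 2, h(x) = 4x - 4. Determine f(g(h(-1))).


h(-1) = -8
g(-8) = 34
f(34) = -30

-30


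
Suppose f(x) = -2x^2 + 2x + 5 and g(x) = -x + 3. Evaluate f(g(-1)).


g(-1) = 4
f(4) = (-2)*(4)^2 + 2*(4) + 5 = -19

-19


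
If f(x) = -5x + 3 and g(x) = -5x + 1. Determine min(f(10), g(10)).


f(10) = -47
g(10) = -49
min = -49

-49


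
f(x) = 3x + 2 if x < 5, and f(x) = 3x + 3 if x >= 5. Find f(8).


8 satisfies x >= 5
f(8) = 27

27


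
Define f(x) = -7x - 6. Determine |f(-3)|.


f(-3) = 15
|15| = 15

15


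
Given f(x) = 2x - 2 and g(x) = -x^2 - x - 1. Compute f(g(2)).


-16


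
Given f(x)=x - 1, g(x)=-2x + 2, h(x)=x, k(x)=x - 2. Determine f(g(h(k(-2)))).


9


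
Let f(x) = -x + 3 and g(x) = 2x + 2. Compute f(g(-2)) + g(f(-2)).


f(g(-2)) = 5
g(f(-2)) = 12
Sum = 17

17


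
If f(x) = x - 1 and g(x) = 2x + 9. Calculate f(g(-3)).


g(-3) = 3
f(3) = 2

2


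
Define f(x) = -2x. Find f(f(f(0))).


f(0) = 0
f(0) = 0
f(0) = 0

0


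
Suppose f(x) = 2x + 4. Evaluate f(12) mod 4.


0


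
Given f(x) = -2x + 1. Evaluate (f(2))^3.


f(2) = -3
(-3)^3 = -27

-27


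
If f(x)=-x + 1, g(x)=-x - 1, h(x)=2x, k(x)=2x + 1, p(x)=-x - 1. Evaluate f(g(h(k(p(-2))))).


p(-2) = 1
k(1) = 3
h(3) = 6
g(6) = -7
f(-7) = 8

8


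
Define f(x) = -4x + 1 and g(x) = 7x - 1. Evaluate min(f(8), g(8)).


f(8) = -31
g(8) = 55
min = -31

-31


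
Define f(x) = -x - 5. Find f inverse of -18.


13


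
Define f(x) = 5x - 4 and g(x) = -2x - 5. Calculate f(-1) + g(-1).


f(-1) = -9
g(-1) = -3
Sum = -12

-12


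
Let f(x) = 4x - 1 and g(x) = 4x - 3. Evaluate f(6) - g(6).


f(6) = 23
g(6) = 21
Difference = 2

2


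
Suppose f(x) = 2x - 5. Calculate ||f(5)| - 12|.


f(5) = 5
|5| = 5
|5 - 12| = 7

7


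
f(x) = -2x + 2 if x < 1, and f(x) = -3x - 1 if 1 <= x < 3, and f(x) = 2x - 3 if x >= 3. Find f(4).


4 satisfies x >= 3
f(4) = 5

5


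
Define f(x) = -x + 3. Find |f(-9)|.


f(-9) = 12
|12| = 12

12


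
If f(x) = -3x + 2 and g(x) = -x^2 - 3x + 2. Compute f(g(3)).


g(3) = -16
f(-16) = 50

50


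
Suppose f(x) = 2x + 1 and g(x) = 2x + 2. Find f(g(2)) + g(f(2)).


f(g(2)) = 13
g(f(2)) = 12
Sum = 25

25


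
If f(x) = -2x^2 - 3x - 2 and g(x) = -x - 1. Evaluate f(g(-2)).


g(-2) = 1
f(1) = (-2)*(1)^2 - 3*(1) - 2 = -7

-7


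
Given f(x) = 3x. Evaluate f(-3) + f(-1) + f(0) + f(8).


f(-3) = -9
f(-1) = -3
f(0) = 0
f(8) = 24
Sum = 12

12


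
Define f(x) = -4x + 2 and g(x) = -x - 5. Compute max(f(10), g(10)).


f(10) = -38
g(10) = -15
max = -15

-15


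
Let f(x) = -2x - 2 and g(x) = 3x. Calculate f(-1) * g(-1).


f(-1) = 0
g(-1) = -3
Product = 0

0


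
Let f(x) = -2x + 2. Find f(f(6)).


f(6) = -10
f(-10) = 22

22


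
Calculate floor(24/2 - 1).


24/2 = 12
12 - 1 = 11
floor(11) = 11

11


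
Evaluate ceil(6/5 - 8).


-6


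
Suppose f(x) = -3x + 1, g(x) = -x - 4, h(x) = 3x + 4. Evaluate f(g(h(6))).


h(6) = 22
g(22) = -26
f(-26) = 79

79


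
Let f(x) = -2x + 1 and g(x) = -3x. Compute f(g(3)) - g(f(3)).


f(g(3)) = 19
g(f(3)) = 15
Difference = 4

4


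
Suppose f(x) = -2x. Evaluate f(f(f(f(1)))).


f(1) = -2
f(-2) = 4
f(4) = -8
f(-8) = 16

16


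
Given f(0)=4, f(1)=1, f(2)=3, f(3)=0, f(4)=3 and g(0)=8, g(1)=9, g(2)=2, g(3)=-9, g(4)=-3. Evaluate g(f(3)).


f(3) = 0
g(0) = 8

8


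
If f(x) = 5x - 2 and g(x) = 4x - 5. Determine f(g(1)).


g(1) = -1
f(-1) = -7

-7


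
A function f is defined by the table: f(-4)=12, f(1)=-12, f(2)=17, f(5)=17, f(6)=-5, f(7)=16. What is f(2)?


Reading from the table at x = 2

17


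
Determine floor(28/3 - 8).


28/3 = 9.3333
9.3333 - 8 = 1.3333
floor(1.3333) = 1

1


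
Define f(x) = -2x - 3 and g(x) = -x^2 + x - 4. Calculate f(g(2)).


g(2) = -6
f(-6) = 9

9


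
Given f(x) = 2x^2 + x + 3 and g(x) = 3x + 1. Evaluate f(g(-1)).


g(-1) = -2
f(-2) = 2*(-2)^2 + 1*(-2) + 3 = 9

9


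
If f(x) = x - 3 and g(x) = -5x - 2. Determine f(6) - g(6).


f(6) = 3
g(6) = -32
Difference = 35

35


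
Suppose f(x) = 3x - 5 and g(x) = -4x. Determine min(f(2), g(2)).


f(2) = 1
g(2) = -8
min = -8

-8


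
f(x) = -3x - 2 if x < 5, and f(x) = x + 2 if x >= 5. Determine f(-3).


-3 satisfies x < 5
f(-3) = 7

7


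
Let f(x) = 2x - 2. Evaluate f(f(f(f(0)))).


f(0) = -2
f(-2) = -6
f(-6) = -14
f(-14) = -30

-30


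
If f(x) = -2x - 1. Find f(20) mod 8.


f(20) = -41
-41 mod 8 = 7

7


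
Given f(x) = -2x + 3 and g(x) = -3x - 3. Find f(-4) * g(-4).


f(-4) = 11
g(-4) = 9
Product = 99

99


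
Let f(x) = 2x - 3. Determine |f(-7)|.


f(-7) = -17
|-17| = 17

17


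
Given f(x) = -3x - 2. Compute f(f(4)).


f(4) = -14
f(-14) = 40

40


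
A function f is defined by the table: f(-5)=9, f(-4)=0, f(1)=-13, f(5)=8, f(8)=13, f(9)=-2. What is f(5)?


8


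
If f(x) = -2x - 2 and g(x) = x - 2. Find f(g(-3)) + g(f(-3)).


f(g(-3)) = 8
g(f(-3)) = 2
Sum = 10

10


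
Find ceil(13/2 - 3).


13/2 = 6.5
6.5 - 3 = 3.5
ceil(3.5) = 4

4


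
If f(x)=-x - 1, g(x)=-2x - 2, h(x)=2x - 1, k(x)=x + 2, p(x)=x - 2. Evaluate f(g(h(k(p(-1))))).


p(-1) = -3
k(-3) = -1
h(-1) = -3
g(-3) = 4
f(4) = -5

-5


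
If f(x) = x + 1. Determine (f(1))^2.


f(1) = 2
(2)^2 = 4

4


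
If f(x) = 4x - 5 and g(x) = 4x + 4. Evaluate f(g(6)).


g(6) = 28
f(28) = 107

107


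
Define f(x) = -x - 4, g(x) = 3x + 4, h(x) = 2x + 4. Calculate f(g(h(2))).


h(2) = 8
g(8) = 28
f(28) = -32

-32


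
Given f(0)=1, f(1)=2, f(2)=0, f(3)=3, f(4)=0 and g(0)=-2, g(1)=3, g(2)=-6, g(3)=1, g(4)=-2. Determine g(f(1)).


f(1) = 2
g(2) = -6

-6


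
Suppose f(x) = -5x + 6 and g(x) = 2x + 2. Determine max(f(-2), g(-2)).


16


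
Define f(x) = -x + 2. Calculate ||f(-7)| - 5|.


f(-7) = 9
|9| = 9
|9 - 5| = 4

4


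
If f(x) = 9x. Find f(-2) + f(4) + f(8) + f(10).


f(-2) = -18
f(4) = 36
f(8) = 72
f(10) = 90
Sum = 180

180


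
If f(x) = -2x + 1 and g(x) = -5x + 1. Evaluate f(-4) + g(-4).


f(-4) = 9
g(-4) = 21
Sum = 30

30


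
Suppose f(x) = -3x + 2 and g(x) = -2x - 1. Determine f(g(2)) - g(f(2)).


f(g(2)) = 17
g(f(2)) = 7
Difference = 10

10


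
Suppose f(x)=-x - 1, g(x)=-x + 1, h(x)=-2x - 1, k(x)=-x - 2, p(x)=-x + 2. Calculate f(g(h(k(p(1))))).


p(1) = 1
k(1) = -3
h(-3) = 5
g(5) = -4
f(-4) = 3

3


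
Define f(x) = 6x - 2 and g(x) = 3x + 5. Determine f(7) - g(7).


f(7) = 40
g(7) = 26
Difference = 14

14


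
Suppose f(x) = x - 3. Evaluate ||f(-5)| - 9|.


f(-5) = -8
|-8| = 8
|8 - 9| = 1

1


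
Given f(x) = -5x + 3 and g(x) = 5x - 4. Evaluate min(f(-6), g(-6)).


f(-6) = 33
g(-6) = -34
min = -34

-34


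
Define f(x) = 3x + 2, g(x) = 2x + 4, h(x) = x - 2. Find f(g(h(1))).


h(1) = -1
g(-1) = 2
f(2) = 8

8


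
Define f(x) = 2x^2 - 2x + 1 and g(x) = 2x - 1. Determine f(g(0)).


g(0) = -1
f(-1) = 2*(-1)^2 - 2*(-1) + 1 = 5

5


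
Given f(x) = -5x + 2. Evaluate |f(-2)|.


f(-2) = 12
|12| = 12

12


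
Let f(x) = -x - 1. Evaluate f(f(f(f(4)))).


4


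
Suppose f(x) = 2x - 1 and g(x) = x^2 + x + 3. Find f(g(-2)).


g(-2) = 5
f(5) = 9

9


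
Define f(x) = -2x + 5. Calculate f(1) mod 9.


f(1) = 3
3 mod 9 = 3

3


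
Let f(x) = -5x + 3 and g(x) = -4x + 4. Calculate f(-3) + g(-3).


34


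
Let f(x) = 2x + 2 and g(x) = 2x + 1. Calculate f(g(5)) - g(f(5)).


f(g(5)) = 24
g(f(5)) = 25
Difference = -1

-1


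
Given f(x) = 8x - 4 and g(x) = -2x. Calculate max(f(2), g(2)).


f(2) = 12
g(2) = -4
max = 12

12


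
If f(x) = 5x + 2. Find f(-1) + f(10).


f(-1) = -3
f(10) = 52
Sum = 49

49


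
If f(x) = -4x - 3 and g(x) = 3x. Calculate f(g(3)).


g(3) = 9
f(9) = -39

-39


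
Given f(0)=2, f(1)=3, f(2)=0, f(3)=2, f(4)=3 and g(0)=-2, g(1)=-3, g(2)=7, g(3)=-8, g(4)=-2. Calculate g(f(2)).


f(2) = 0
g(0) = -2

-2


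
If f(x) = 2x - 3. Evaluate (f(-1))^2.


25


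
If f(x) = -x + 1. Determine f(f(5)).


f(5) = -4
f(-4) = 5

5


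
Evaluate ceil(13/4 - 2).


2


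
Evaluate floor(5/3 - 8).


5/3 = 1.6667
1.6667 - 8 = -6.3333
floor(-6.3333) = -7

-7


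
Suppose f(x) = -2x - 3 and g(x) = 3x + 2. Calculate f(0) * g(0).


f(0) = -3
g(0) = 2
Product = -6

-6


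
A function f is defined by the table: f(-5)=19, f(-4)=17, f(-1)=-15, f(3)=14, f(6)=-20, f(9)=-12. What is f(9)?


-12


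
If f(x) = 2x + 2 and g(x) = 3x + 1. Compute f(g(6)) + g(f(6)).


f(g(6)) = 40
g(f(6)) = 43
Sum = 83

83


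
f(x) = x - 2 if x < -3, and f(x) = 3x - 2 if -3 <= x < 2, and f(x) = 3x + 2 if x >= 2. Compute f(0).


-2


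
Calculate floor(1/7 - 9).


1/7 = 0.1429
0.1429 - 9 = -8.8571
floor(-8.8571) = -9

-9


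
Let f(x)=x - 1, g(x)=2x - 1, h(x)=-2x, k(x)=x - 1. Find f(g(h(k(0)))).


k(0) = -1
h(-1) = 2
g(2) = 3
f(3) = 2

2


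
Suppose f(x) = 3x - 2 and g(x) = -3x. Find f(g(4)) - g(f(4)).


f(g(4)) = -38
g(f(4)) = -30
Difference = -8

-8


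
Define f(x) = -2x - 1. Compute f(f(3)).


13


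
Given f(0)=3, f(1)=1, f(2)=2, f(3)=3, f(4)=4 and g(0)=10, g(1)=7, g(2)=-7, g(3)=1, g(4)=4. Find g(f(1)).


f(1) = 1
g(1) = 7

7


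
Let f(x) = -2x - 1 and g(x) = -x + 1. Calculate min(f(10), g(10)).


f(10) = -21
g(10) = -9
min = -21

-21


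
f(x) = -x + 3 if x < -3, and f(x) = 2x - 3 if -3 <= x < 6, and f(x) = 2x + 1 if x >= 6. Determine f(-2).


-2 satisfies -3 <= x < 6
f(-2) = -7

-7


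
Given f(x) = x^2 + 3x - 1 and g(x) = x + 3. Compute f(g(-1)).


g(-1) = 2
f(2) = 1*(2)^2 + 3*(2) - 1 = 9

9


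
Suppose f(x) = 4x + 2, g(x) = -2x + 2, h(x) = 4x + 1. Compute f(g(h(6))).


-190


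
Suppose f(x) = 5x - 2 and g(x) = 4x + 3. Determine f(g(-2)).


g(-2) = -5
f(-5) = -27

-27


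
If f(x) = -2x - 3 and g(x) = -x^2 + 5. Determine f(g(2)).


g(2) = 1
f(1) = -5

-5


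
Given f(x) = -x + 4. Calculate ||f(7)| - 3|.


f(7) = -3
|-3| = 3
|3 - 3| = 0

0


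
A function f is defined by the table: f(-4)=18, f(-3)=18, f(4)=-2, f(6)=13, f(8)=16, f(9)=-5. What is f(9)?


Reading from the table at x = 9

-5


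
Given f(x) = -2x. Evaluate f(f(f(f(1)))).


16


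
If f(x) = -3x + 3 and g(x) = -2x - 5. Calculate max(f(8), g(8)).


f(8) = -21
g(8) = -21
max = -21

-21


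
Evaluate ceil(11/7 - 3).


11/7 = 1.5714
1.5714 - 3 = -1.4286
ceil(-1.4286) = -1

-1
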